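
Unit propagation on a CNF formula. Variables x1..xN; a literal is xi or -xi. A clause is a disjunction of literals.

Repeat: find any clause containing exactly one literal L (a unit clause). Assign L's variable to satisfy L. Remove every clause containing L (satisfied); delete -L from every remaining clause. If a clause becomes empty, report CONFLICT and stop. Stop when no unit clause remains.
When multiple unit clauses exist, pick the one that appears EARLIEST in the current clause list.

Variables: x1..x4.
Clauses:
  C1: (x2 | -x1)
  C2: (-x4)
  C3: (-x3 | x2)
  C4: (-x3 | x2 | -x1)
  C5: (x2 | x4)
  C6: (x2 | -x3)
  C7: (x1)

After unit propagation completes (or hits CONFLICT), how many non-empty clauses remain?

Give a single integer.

Answer: 0

Derivation:
unit clause [-4] forces x4=F; simplify:
  drop 4 from [2, 4] -> [2]
  satisfied 1 clause(s); 6 remain; assigned so far: [4]
unit clause [2] forces x2=T; simplify:
  satisfied 5 clause(s); 1 remain; assigned so far: [2, 4]
unit clause [1] forces x1=T; simplify:
  satisfied 1 clause(s); 0 remain; assigned so far: [1, 2, 4]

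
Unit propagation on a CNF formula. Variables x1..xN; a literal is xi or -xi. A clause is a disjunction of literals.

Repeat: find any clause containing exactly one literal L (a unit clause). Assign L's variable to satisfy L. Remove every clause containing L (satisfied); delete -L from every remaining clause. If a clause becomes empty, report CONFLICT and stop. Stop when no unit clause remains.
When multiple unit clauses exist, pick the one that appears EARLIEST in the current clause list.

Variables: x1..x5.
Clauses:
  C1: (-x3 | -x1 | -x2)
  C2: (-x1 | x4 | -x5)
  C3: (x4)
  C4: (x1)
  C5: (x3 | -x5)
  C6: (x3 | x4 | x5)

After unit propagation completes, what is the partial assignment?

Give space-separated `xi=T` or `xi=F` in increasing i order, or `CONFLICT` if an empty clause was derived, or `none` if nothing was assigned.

Answer: x1=T x4=T

Derivation:
unit clause [4] forces x4=T; simplify:
  satisfied 3 clause(s); 3 remain; assigned so far: [4]
unit clause [1] forces x1=T; simplify:
  drop -1 from [-3, -1, -2] -> [-3, -2]
  satisfied 1 clause(s); 2 remain; assigned so far: [1, 4]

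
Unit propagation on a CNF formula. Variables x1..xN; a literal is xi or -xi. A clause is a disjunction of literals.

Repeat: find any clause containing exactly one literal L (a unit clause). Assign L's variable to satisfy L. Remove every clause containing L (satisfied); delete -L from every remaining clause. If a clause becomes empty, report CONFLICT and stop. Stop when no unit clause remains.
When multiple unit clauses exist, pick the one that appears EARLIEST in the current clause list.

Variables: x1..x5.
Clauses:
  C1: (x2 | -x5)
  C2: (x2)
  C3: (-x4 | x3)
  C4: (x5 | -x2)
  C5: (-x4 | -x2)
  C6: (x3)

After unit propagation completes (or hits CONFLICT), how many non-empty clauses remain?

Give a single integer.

unit clause [2] forces x2=T; simplify:
  drop -2 from [5, -2] -> [5]
  drop -2 from [-4, -2] -> [-4]
  satisfied 2 clause(s); 4 remain; assigned so far: [2]
unit clause [5] forces x5=T; simplify:
  satisfied 1 clause(s); 3 remain; assigned so far: [2, 5]
unit clause [-4] forces x4=F; simplify:
  satisfied 2 clause(s); 1 remain; assigned so far: [2, 4, 5]
unit clause [3] forces x3=T; simplify:
  satisfied 1 clause(s); 0 remain; assigned so far: [2, 3, 4, 5]

Answer: 0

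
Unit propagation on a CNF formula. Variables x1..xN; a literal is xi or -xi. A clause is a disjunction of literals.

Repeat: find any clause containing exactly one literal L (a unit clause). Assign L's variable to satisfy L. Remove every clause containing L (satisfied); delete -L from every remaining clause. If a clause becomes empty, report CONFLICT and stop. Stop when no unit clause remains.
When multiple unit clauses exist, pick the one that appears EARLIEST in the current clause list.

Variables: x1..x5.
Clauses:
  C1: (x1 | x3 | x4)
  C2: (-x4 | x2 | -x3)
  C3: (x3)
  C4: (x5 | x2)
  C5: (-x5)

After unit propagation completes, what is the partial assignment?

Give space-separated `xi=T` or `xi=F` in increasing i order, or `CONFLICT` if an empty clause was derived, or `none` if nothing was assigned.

unit clause [3] forces x3=T; simplify:
  drop -3 from [-4, 2, -3] -> [-4, 2]
  satisfied 2 clause(s); 3 remain; assigned so far: [3]
unit clause [-5] forces x5=F; simplify:
  drop 5 from [5, 2] -> [2]
  satisfied 1 clause(s); 2 remain; assigned so far: [3, 5]
unit clause [2] forces x2=T; simplify:
  satisfied 2 clause(s); 0 remain; assigned so far: [2, 3, 5]

Answer: x2=T x3=T x5=F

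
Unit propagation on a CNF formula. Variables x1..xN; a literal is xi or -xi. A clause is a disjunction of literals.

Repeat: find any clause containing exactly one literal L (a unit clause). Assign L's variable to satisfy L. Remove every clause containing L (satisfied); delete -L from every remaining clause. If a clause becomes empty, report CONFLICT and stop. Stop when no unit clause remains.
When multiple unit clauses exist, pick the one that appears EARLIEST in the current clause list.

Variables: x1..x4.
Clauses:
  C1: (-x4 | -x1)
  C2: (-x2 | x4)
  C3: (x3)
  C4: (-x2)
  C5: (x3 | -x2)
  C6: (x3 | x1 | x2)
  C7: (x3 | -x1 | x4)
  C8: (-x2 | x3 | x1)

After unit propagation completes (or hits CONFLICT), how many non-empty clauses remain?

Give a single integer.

Answer: 1

Derivation:
unit clause [3] forces x3=T; simplify:
  satisfied 5 clause(s); 3 remain; assigned so far: [3]
unit clause [-2] forces x2=F; simplify:
  satisfied 2 clause(s); 1 remain; assigned so far: [2, 3]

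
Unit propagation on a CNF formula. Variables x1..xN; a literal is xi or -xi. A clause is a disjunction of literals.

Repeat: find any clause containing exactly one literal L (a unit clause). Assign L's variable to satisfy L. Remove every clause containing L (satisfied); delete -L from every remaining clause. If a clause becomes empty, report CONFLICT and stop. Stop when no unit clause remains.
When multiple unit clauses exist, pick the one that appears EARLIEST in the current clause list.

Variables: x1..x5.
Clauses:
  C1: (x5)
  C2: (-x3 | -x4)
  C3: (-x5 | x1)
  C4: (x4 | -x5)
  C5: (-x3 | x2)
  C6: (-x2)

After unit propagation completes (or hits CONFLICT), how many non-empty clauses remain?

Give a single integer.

unit clause [5] forces x5=T; simplify:
  drop -5 from [-5, 1] -> [1]
  drop -5 from [4, -5] -> [4]
  satisfied 1 clause(s); 5 remain; assigned so far: [5]
unit clause [1] forces x1=T; simplify:
  satisfied 1 clause(s); 4 remain; assigned so far: [1, 5]
unit clause [4] forces x4=T; simplify:
  drop -4 from [-3, -4] -> [-3]
  satisfied 1 clause(s); 3 remain; assigned so far: [1, 4, 5]
unit clause [-3] forces x3=F; simplify:
  satisfied 2 clause(s); 1 remain; assigned so far: [1, 3, 4, 5]
unit clause [-2] forces x2=F; simplify:
  satisfied 1 clause(s); 0 remain; assigned so far: [1, 2, 3, 4, 5]

Answer: 0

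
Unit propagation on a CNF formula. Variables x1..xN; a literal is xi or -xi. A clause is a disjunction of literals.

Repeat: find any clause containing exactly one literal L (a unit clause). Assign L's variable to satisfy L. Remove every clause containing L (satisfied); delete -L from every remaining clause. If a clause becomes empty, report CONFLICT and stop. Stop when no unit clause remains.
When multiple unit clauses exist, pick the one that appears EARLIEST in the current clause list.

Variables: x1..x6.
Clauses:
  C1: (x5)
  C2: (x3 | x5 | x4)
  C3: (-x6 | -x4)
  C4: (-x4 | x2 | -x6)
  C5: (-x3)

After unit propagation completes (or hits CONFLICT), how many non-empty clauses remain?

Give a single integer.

Answer: 2

Derivation:
unit clause [5] forces x5=T; simplify:
  satisfied 2 clause(s); 3 remain; assigned so far: [5]
unit clause [-3] forces x3=F; simplify:
  satisfied 1 clause(s); 2 remain; assigned so far: [3, 5]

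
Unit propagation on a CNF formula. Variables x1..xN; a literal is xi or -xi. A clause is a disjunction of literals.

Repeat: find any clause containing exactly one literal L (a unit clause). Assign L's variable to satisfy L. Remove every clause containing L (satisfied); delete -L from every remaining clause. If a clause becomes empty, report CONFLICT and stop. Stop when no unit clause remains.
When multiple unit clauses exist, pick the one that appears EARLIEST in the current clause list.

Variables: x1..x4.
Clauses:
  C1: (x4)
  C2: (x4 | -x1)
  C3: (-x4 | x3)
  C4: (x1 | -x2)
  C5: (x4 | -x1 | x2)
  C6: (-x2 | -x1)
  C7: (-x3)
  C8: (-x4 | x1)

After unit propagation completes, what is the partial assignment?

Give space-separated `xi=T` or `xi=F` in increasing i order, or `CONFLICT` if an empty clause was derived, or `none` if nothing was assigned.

Answer: CONFLICT

Derivation:
unit clause [4] forces x4=T; simplify:
  drop -4 from [-4, 3] -> [3]
  drop -4 from [-4, 1] -> [1]
  satisfied 3 clause(s); 5 remain; assigned so far: [4]
unit clause [3] forces x3=T; simplify:
  drop -3 from [-3] -> [] (empty!)
  satisfied 1 clause(s); 4 remain; assigned so far: [3, 4]
CONFLICT (empty clause)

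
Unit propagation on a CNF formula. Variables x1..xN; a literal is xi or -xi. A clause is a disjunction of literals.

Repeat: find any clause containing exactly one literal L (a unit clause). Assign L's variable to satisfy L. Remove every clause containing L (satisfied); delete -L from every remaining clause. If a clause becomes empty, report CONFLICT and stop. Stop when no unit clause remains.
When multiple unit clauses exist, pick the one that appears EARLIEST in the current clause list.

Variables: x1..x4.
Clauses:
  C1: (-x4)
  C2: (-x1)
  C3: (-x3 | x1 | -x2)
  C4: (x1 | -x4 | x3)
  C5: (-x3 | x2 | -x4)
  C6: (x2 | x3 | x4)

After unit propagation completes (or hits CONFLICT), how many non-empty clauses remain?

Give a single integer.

unit clause [-4] forces x4=F; simplify:
  drop 4 from [2, 3, 4] -> [2, 3]
  satisfied 3 clause(s); 3 remain; assigned so far: [4]
unit clause [-1] forces x1=F; simplify:
  drop 1 from [-3, 1, -2] -> [-3, -2]
  satisfied 1 clause(s); 2 remain; assigned so far: [1, 4]

Answer: 2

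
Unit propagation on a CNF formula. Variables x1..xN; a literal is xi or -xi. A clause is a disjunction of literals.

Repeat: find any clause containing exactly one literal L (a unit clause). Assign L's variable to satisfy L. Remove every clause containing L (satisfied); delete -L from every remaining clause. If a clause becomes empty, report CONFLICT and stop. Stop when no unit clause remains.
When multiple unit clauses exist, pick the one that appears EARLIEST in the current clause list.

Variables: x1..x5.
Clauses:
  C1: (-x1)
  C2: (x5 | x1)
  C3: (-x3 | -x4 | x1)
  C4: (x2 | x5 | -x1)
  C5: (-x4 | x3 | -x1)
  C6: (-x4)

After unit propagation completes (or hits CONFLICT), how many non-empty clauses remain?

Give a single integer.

Answer: 0

Derivation:
unit clause [-1] forces x1=F; simplify:
  drop 1 from [5, 1] -> [5]
  drop 1 from [-3, -4, 1] -> [-3, -4]
  satisfied 3 clause(s); 3 remain; assigned so far: [1]
unit clause [5] forces x5=T; simplify:
  satisfied 1 clause(s); 2 remain; assigned so far: [1, 5]
unit clause [-4] forces x4=F; simplify:
  satisfied 2 clause(s); 0 remain; assigned so far: [1, 4, 5]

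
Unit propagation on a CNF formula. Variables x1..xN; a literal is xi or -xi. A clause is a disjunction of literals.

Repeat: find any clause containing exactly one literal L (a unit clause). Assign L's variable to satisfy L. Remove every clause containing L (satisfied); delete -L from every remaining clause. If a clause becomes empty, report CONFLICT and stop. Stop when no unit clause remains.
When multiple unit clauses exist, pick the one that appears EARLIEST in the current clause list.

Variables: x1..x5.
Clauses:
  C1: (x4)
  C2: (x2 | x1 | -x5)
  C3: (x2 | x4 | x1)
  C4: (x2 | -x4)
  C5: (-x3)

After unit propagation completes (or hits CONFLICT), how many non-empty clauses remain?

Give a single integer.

Answer: 0

Derivation:
unit clause [4] forces x4=T; simplify:
  drop -4 from [2, -4] -> [2]
  satisfied 2 clause(s); 3 remain; assigned so far: [4]
unit clause [2] forces x2=T; simplify:
  satisfied 2 clause(s); 1 remain; assigned so far: [2, 4]
unit clause [-3] forces x3=F; simplify:
  satisfied 1 clause(s); 0 remain; assigned so far: [2, 3, 4]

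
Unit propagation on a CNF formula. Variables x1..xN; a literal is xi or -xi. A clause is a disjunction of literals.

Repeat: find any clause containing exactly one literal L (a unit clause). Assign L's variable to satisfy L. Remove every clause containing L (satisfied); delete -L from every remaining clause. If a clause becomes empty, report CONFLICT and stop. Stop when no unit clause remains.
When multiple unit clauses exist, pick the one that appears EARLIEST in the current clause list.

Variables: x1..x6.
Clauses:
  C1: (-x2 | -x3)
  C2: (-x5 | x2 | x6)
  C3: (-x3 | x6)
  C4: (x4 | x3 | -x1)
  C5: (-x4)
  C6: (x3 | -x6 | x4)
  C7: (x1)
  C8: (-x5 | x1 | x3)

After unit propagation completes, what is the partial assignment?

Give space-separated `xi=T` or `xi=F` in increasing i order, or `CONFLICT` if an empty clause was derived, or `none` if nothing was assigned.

unit clause [-4] forces x4=F; simplify:
  drop 4 from [4, 3, -1] -> [3, -1]
  drop 4 from [3, -6, 4] -> [3, -6]
  satisfied 1 clause(s); 7 remain; assigned so far: [4]
unit clause [1] forces x1=T; simplify:
  drop -1 from [3, -1] -> [3]
  satisfied 2 clause(s); 5 remain; assigned so far: [1, 4]
unit clause [3] forces x3=T; simplify:
  drop -3 from [-2, -3] -> [-2]
  drop -3 from [-3, 6] -> [6]
  satisfied 2 clause(s); 3 remain; assigned so far: [1, 3, 4]
unit clause [-2] forces x2=F; simplify:
  drop 2 from [-5, 2, 6] -> [-5, 6]
  satisfied 1 clause(s); 2 remain; assigned so far: [1, 2, 3, 4]
unit clause [6] forces x6=T; simplify:
  satisfied 2 clause(s); 0 remain; assigned so far: [1, 2, 3, 4, 6]

Answer: x1=T x2=F x3=T x4=F x6=T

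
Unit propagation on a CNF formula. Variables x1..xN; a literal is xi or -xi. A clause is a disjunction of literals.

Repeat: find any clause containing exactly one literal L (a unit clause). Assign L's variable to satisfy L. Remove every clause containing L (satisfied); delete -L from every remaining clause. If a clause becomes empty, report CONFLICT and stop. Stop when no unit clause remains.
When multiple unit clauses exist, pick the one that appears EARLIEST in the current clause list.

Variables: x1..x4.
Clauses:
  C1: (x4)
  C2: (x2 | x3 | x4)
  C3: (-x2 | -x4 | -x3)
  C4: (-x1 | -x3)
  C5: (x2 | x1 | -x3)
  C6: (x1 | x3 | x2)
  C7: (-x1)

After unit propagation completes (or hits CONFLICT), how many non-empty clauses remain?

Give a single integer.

unit clause [4] forces x4=T; simplify:
  drop -4 from [-2, -4, -3] -> [-2, -3]
  satisfied 2 clause(s); 5 remain; assigned so far: [4]
unit clause [-1] forces x1=F; simplify:
  drop 1 from [2, 1, -3] -> [2, -3]
  drop 1 from [1, 3, 2] -> [3, 2]
  satisfied 2 clause(s); 3 remain; assigned so far: [1, 4]

Answer: 3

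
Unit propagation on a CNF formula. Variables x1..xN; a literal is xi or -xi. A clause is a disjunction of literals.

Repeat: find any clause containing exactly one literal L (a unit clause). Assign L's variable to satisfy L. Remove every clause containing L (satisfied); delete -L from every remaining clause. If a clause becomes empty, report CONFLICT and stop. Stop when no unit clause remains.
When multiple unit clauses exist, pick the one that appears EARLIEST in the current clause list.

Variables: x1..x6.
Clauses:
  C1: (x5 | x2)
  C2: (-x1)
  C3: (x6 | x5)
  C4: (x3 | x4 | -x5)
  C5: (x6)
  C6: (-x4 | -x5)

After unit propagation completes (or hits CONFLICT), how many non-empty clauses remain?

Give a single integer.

Answer: 3

Derivation:
unit clause [-1] forces x1=F; simplify:
  satisfied 1 clause(s); 5 remain; assigned so far: [1]
unit clause [6] forces x6=T; simplify:
  satisfied 2 clause(s); 3 remain; assigned so far: [1, 6]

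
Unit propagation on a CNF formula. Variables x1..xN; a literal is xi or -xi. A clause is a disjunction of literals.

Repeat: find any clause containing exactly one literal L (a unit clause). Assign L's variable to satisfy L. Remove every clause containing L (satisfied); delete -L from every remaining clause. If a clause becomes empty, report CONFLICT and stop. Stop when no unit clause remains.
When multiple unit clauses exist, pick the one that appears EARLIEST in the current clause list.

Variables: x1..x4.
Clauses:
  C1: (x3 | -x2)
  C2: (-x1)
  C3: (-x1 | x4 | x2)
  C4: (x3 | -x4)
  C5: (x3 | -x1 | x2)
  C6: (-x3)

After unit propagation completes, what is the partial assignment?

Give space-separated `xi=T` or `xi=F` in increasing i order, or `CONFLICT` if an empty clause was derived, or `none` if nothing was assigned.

unit clause [-1] forces x1=F; simplify:
  satisfied 3 clause(s); 3 remain; assigned so far: [1]
unit clause [-3] forces x3=F; simplify:
  drop 3 from [3, -2] -> [-2]
  drop 3 from [3, -4] -> [-4]
  satisfied 1 clause(s); 2 remain; assigned so far: [1, 3]
unit clause [-2] forces x2=F; simplify:
  satisfied 1 clause(s); 1 remain; assigned so far: [1, 2, 3]
unit clause [-4] forces x4=F; simplify:
  satisfied 1 clause(s); 0 remain; assigned so far: [1, 2, 3, 4]

Answer: x1=F x2=F x3=F x4=F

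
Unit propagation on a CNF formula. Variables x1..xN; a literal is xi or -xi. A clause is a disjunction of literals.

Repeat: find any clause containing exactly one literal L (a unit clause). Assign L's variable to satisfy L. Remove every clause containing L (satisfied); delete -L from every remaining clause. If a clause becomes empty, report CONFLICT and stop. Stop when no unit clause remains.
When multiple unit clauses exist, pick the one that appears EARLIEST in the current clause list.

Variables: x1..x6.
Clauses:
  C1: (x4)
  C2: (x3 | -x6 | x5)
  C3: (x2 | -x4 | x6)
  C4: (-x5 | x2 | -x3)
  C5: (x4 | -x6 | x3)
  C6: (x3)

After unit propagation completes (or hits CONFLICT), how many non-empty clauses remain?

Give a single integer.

unit clause [4] forces x4=T; simplify:
  drop -4 from [2, -4, 6] -> [2, 6]
  satisfied 2 clause(s); 4 remain; assigned so far: [4]
unit clause [3] forces x3=T; simplify:
  drop -3 from [-5, 2, -3] -> [-5, 2]
  satisfied 2 clause(s); 2 remain; assigned so far: [3, 4]

Answer: 2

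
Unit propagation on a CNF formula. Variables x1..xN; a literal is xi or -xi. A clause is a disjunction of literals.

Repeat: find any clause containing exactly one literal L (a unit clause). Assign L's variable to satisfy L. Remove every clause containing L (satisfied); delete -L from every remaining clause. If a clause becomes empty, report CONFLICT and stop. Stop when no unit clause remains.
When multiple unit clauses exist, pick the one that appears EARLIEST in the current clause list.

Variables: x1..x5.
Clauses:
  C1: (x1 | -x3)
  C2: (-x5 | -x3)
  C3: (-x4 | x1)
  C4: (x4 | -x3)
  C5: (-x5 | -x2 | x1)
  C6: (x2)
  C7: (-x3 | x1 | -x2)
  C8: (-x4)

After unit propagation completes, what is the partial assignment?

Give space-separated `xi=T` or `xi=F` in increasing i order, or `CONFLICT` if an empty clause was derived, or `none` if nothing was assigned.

Answer: x2=T x3=F x4=F

Derivation:
unit clause [2] forces x2=T; simplify:
  drop -2 from [-5, -2, 1] -> [-5, 1]
  drop -2 from [-3, 1, -2] -> [-3, 1]
  satisfied 1 clause(s); 7 remain; assigned so far: [2]
unit clause [-4] forces x4=F; simplify:
  drop 4 from [4, -3] -> [-3]
  satisfied 2 clause(s); 5 remain; assigned so far: [2, 4]
unit clause [-3] forces x3=F; simplify:
  satisfied 4 clause(s); 1 remain; assigned so far: [2, 3, 4]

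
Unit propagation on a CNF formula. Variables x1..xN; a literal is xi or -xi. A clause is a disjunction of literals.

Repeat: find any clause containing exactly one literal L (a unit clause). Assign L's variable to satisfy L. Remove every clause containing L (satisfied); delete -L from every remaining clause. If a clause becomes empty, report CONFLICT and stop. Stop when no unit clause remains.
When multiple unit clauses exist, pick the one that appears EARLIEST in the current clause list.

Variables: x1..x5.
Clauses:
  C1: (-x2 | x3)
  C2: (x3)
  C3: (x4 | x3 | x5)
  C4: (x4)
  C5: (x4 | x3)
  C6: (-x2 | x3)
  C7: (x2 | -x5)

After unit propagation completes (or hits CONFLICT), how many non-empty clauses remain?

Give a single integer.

Answer: 1

Derivation:
unit clause [3] forces x3=T; simplify:
  satisfied 5 clause(s); 2 remain; assigned so far: [3]
unit clause [4] forces x4=T; simplify:
  satisfied 1 clause(s); 1 remain; assigned so far: [3, 4]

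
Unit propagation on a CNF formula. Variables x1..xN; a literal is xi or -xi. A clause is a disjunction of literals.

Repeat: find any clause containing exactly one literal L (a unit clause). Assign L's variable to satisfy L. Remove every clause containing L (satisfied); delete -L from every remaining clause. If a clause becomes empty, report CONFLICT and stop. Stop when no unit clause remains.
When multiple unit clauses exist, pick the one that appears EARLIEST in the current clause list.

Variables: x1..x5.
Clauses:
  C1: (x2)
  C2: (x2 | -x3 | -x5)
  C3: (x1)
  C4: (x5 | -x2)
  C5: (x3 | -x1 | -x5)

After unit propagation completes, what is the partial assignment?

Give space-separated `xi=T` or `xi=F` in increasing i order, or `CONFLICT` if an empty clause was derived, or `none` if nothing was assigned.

unit clause [2] forces x2=T; simplify:
  drop -2 from [5, -2] -> [5]
  satisfied 2 clause(s); 3 remain; assigned so far: [2]
unit clause [1] forces x1=T; simplify:
  drop -1 from [3, -1, -5] -> [3, -5]
  satisfied 1 clause(s); 2 remain; assigned so far: [1, 2]
unit clause [5] forces x5=T; simplify:
  drop -5 from [3, -5] -> [3]
  satisfied 1 clause(s); 1 remain; assigned so far: [1, 2, 5]
unit clause [3] forces x3=T; simplify:
  satisfied 1 clause(s); 0 remain; assigned so far: [1, 2, 3, 5]

Answer: x1=T x2=T x3=T x5=T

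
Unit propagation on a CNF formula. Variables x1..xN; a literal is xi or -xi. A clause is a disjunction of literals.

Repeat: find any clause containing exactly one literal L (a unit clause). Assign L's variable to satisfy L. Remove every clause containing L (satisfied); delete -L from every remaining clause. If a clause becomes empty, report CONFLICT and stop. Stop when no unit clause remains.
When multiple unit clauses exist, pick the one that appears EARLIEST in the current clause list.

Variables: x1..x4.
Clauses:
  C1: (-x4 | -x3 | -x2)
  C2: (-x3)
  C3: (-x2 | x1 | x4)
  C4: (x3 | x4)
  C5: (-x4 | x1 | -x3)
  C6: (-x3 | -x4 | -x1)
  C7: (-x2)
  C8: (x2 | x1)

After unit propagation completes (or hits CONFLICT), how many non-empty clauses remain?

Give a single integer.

Answer: 0

Derivation:
unit clause [-3] forces x3=F; simplify:
  drop 3 from [3, 4] -> [4]
  satisfied 4 clause(s); 4 remain; assigned so far: [3]
unit clause [4] forces x4=T; simplify:
  satisfied 2 clause(s); 2 remain; assigned so far: [3, 4]
unit clause [-2] forces x2=F; simplify:
  drop 2 from [2, 1] -> [1]
  satisfied 1 clause(s); 1 remain; assigned so far: [2, 3, 4]
unit clause [1] forces x1=T; simplify:
  satisfied 1 clause(s); 0 remain; assigned so far: [1, 2, 3, 4]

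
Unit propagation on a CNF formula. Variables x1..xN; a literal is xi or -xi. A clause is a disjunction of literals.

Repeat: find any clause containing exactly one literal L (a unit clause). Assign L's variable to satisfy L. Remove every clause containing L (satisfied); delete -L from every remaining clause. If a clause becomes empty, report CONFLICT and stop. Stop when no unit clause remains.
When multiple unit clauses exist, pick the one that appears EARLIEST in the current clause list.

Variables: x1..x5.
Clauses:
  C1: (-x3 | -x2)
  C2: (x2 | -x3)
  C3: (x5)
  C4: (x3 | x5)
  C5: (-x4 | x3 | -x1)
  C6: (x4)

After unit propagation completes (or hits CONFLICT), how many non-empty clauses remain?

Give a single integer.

Answer: 3

Derivation:
unit clause [5] forces x5=T; simplify:
  satisfied 2 clause(s); 4 remain; assigned so far: [5]
unit clause [4] forces x4=T; simplify:
  drop -4 from [-4, 3, -1] -> [3, -1]
  satisfied 1 clause(s); 3 remain; assigned so far: [4, 5]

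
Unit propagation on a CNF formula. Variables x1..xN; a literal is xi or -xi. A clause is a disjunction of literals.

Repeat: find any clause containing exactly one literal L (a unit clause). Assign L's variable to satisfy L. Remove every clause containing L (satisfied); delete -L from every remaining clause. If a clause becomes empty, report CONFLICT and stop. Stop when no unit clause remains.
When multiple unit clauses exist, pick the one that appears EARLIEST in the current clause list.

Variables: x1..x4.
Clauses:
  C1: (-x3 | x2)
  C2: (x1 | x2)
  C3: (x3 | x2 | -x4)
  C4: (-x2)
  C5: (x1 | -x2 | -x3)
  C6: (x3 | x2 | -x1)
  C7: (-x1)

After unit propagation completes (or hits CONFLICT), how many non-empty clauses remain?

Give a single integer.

unit clause [-2] forces x2=F; simplify:
  drop 2 from [-3, 2] -> [-3]
  drop 2 from [1, 2] -> [1]
  drop 2 from [3, 2, -4] -> [3, -4]
  drop 2 from [3, 2, -1] -> [3, -1]
  satisfied 2 clause(s); 5 remain; assigned so far: [2]
unit clause [-3] forces x3=F; simplify:
  drop 3 from [3, -4] -> [-4]
  drop 3 from [3, -1] -> [-1]
  satisfied 1 clause(s); 4 remain; assigned so far: [2, 3]
unit clause [1] forces x1=T; simplify:
  drop -1 from [-1] -> [] (empty!)
  drop -1 from [-1] -> [] (empty!)
  satisfied 1 clause(s); 3 remain; assigned so far: [1, 2, 3]
CONFLICT (empty clause)

Answer: 1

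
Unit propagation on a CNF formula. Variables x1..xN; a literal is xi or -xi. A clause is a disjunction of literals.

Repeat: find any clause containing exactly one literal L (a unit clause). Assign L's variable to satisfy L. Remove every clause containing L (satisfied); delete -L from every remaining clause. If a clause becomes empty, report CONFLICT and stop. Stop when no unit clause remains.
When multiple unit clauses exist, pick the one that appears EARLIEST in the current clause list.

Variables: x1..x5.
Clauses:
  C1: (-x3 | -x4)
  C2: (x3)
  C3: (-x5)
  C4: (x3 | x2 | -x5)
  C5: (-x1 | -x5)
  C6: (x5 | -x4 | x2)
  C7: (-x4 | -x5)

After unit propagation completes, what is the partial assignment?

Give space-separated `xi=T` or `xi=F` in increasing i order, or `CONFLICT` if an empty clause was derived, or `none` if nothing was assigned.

Answer: x3=T x4=F x5=F

Derivation:
unit clause [3] forces x3=T; simplify:
  drop -3 from [-3, -4] -> [-4]
  satisfied 2 clause(s); 5 remain; assigned so far: [3]
unit clause [-4] forces x4=F; simplify:
  satisfied 3 clause(s); 2 remain; assigned so far: [3, 4]
unit clause [-5] forces x5=F; simplify:
  satisfied 2 clause(s); 0 remain; assigned so far: [3, 4, 5]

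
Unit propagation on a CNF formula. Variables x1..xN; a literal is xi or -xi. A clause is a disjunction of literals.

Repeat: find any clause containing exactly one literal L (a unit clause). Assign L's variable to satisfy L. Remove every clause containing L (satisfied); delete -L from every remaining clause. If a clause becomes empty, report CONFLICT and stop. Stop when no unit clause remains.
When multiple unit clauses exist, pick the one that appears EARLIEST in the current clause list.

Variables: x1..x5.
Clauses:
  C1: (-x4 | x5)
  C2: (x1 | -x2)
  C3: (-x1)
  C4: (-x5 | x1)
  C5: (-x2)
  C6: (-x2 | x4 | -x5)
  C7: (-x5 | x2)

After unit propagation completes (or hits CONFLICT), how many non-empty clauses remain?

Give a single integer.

Answer: 0

Derivation:
unit clause [-1] forces x1=F; simplify:
  drop 1 from [1, -2] -> [-2]
  drop 1 from [-5, 1] -> [-5]
  satisfied 1 clause(s); 6 remain; assigned so far: [1]
unit clause [-2] forces x2=F; simplify:
  drop 2 from [-5, 2] -> [-5]
  satisfied 3 clause(s); 3 remain; assigned so far: [1, 2]
unit clause [-5] forces x5=F; simplify:
  drop 5 from [-4, 5] -> [-4]
  satisfied 2 clause(s); 1 remain; assigned so far: [1, 2, 5]
unit clause [-4] forces x4=F; simplify:
  satisfied 1 clause(s); 0 remain; assigned so far: [1, 2, 4, 5]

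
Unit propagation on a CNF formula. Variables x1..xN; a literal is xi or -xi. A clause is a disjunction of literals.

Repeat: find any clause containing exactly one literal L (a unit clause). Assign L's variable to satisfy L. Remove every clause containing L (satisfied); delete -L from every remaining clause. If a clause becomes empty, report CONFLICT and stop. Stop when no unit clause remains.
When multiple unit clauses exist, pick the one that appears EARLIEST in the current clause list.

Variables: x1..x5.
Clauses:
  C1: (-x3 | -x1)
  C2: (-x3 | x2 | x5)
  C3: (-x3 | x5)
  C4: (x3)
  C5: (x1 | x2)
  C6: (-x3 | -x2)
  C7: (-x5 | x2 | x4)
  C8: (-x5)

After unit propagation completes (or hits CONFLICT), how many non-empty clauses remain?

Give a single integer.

Answer: 3

Derivation:
unit clause [3] forces x3=T; simplify:
  drop -3 from [-3, -1] -> [-1]
  drop -3 from [-3, 2, 5] -> [2, 5]
  drop -3 from [-3, 5] -> [5]
  drop -3 from [-3, -2] -> [-2]
  satisfied 1 clause(s); 7 remain; assigned so far: [3]
unit clause [-1] forces x1=F; simplify:
  drop 1 from [1, 2] -> [2]
  satisfied 1 clause(s); 6 remain; assigned so far: [1, 3]
unit clause [5] forces x5=T; simplify:
  drop -5 from [-5, 2, 4] -> [2, 4]
  drop -5 from [-5] -> [] (empty!)
  satisfied 2 clause(s); 4 remain; assigned so far: [1, 3, 5]
CONFLICT (empty clause)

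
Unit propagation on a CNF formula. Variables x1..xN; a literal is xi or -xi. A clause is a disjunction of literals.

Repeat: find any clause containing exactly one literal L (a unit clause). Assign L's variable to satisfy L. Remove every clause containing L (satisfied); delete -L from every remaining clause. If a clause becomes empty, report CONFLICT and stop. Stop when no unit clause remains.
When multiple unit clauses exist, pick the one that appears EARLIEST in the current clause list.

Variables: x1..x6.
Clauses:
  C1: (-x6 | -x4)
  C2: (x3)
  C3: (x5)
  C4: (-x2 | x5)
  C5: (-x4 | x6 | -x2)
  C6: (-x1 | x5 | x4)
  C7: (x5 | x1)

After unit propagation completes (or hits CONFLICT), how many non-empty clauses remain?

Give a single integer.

unit clause [3] forces x3=T; simplify:
  satisfied 1 clause(s); 6 remain; assigned so far: [3]
unit clause [5] forces x5=T; simplify:
  satisfied 4 clause(s); 2 remain; assigned so far: [3, 5]

Answer: 2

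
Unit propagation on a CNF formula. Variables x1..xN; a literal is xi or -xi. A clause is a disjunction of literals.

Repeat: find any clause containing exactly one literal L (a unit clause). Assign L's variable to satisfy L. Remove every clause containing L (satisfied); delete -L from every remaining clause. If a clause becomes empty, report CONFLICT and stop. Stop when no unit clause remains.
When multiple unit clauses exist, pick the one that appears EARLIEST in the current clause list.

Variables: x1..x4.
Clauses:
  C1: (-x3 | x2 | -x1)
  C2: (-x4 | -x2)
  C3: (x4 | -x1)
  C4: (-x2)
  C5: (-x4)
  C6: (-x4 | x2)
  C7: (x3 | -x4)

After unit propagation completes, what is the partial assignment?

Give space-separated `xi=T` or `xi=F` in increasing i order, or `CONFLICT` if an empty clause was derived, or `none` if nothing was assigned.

unit clause [-2] forces x2=F; simplify:
  drop 2 from [-3, 2, -1] -> [-3, -1]
  drop 2 from [-4, 2] -> [-4]
  satisfied 2 clause(s); 5 remain; assigned so far: [2]
unit clause [-4] forces x4=F; simplify:
  drop 4 from [4, -1] -> [-1]
  satisfied 3 clause(s); 2 remain; assigned so far: [2, 4]
unit clause [-1] forces x1=F; simplify:
  satisfied 2 clause(s); 0 remain; assigned so far: [1, 2, 4]

Answer: x1=F x2=F x4=F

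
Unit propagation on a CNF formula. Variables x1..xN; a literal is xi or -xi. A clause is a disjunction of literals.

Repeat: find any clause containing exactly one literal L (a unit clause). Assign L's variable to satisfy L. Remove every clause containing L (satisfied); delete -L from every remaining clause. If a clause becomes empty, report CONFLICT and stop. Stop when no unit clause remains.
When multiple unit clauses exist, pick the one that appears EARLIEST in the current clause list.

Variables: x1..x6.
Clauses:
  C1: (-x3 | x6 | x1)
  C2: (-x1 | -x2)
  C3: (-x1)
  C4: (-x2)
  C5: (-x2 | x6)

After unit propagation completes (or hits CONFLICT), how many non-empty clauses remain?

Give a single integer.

unit clause [-1] forces x1=F; simplify:
  drop 1 from [-3, 6, 1] -> [-3, 6]
  satisfied 2 clause(s); 3 remain; assigned so far: [1]
unit clause [-2] forces x2=F; simplify:
  satisfied 2 clause(s); 1 remain; assigned so far: [1, 2]

Answer: 1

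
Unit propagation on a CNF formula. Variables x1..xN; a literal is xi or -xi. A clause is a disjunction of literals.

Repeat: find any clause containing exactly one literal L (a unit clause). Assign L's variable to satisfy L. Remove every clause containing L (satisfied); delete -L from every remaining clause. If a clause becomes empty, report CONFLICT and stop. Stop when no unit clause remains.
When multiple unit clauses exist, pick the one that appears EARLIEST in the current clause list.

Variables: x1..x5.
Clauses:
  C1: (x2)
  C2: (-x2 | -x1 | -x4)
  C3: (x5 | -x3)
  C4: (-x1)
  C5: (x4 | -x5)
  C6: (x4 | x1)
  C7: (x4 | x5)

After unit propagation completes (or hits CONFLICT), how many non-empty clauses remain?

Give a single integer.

Answer: 1

Derivation:
unit clause [2] forces x2=T; simplify:
  drop -2 from [-2, -1, -4] -> [-1, -4]
  satisfied 1 clause(s); 6 remain; assigned so far: [2]
unit clause [-1] forces x1=F; simplify:
  drop 1 from [4, 1] -> [4]
  satisfied 2 clause(s); 4 remain; assigned so far: [1, 2]
unit clause [4] forces x4=T; simplify:
  satisfied 3 clause(s); 1 remain; assigned so far: [1, 2, 4]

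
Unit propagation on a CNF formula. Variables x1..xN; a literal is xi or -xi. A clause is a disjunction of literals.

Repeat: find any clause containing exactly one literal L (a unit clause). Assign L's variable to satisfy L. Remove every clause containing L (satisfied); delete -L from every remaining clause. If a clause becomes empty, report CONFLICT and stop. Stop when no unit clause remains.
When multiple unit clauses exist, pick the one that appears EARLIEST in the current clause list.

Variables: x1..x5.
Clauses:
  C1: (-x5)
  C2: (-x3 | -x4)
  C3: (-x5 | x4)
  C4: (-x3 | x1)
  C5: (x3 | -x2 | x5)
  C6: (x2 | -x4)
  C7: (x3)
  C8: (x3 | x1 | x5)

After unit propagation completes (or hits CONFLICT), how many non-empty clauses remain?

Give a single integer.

Answer: 0

Derivation:
unit clause [-5] forces x5=F; simplify:
  drop 5 from [3, -2, 5] -> [3, -2]
  drop 5 from [3, 1, 5] -> [3, 1]
  satisfied 2 clause(s); 6 remain; assigned so far: [5]
unit clause [3] forces x3=T; simplify:
  drop -3 from [-3, -4] -> [-4]
  drop -3 from [-3, 1] -> [1]
  satisfied 3 clause(s); 3 remain; assigned so far: [3, 5]
unit clause [-4] forces x4=F; simplify:
  satisfied 2 clause(s); 1 remain; assigned so far: [3, 4, 5]
unit clause [1] forces x1=T; simplify:
  satisfied 1 clause(s); 0 remain; assigned so far: [1, 3, 4, 5]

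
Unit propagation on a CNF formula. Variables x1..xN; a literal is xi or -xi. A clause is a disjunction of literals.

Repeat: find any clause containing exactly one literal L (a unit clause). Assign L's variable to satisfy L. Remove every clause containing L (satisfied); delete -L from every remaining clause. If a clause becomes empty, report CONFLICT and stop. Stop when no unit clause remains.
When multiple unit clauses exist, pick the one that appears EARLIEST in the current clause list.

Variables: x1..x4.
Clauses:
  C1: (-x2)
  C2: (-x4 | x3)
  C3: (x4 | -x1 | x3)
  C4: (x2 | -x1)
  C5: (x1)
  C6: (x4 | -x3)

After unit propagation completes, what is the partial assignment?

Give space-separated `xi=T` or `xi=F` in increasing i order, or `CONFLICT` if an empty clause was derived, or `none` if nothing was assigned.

Answer: CONFLICT

Derivation:
unit clause [-2] forces x2=F; simplify:
  drop 2 from [2, -1] -> [-1]
  satisfied 1 clause(s); 5 remain; assigned so far: [2]
unit clause [-1] forces x1=F; simplify:
  drop 1 from [1] -> [] (empty!)
  satisfied 2 clause(s); 3 remain; assigned so far: [1, 2]
CONFLICT (empty clause)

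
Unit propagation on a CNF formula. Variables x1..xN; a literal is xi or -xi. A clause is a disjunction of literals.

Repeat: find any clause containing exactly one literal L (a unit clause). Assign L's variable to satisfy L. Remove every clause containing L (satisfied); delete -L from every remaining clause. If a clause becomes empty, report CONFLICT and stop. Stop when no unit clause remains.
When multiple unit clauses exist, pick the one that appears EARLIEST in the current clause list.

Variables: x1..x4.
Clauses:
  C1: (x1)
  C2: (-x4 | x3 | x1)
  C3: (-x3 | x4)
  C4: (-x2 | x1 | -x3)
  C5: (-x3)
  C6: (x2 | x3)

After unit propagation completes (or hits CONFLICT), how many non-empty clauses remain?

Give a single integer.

unit clause [1] forces x1=T; simplify:
  satisfied 3 clause(s); 3 remain; assigned so far: [1]
unit clause [-3] forces x3=F; simplify:
  drop 3 from [2, 3] -> [2]
  satisfied 2 clause(s); 1 remain; assigned so far: [1, 3]
unit clause [2] forces x2=T; simplify:
  satisfied 1 clause(s); 0 remain; assigned so far: [1, 2, 3]

Answer: 0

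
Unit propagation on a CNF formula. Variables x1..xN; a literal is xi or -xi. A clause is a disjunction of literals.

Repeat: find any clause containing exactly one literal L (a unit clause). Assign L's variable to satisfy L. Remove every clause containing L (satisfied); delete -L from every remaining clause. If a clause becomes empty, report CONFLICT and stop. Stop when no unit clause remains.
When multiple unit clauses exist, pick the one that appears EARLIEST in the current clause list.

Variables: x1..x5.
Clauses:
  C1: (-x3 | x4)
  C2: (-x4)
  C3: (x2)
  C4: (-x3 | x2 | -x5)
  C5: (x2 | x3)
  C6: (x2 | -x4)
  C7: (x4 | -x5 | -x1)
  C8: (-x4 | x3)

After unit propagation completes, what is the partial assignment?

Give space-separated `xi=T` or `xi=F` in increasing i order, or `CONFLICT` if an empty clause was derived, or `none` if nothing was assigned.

Answer: x2=T x3=F x4=F

Derivation:
unit clause [-4] forces x4=F; simplify:
  drop 4 from [-3, 4] -> [-3]
  drop 4 from [4, -5, -1] -> [-5, -1]
  satisfied 3 clause(s); 5 remain; assigned so far: [4]
unit clause [-3] forces x3=F; simplify:
  drop 3 from [2, 3] -> [2]
  satisfied 2 clause(s); 3 remain; assigned so far: [3, 4]
unit clause [2] forces x2=T; simplify:
  satisfied 2 clause(s); 1 remain; assigned so far: [2, 3, 4]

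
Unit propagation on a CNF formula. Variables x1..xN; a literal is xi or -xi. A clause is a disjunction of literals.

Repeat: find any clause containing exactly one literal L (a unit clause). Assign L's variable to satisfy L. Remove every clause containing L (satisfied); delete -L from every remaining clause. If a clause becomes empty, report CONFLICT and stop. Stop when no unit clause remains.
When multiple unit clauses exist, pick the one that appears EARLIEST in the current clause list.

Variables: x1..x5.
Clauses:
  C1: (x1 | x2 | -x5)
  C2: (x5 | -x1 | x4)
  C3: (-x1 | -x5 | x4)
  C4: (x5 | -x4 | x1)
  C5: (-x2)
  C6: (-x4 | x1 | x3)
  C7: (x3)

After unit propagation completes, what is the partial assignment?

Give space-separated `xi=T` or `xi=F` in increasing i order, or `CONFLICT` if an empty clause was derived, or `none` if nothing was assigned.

unit clause [-2] forces x2=F; simplify:
  drop 2 from [1, 2, -5] -> [1, -5]
  satisfied 1 clause(s); 6 remain; assigned so far: [2]
unit clause [3] forces x3=T; simplify:
  satisfied 2 clause(s); 4 remain; assigned so far: [2, 3]

Answer: x2=F x3=T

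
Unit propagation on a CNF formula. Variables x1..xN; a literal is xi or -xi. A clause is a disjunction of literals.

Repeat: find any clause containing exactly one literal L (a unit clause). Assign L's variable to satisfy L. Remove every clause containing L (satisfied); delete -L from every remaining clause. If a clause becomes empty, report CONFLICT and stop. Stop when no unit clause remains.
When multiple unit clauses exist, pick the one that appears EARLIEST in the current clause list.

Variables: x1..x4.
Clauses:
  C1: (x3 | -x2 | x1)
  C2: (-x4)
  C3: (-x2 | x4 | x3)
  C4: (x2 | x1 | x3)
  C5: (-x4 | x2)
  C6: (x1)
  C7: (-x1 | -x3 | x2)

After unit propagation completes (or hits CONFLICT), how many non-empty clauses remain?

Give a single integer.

unit clause [-4] forces x4=F; simplify:
  drop 4 from [-2, 4, 3] -> [-2, 3]
  satisfied 2 clause(s); 5 remain; assigned so far: [4]
unit clause [1] forces x1=T; simplify:
  drop -1 from [-1, -3, 2] -> [-3, 2]
  satisfied 3 clause(s); 2 remain; assigned so far: [1, 4]

Answer: 2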